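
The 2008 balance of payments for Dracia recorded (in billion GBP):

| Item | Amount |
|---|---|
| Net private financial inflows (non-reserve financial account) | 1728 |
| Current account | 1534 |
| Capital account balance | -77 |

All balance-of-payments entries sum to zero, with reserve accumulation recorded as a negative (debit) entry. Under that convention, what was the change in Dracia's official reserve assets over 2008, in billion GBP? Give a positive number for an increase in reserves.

3185

Official reserve transactions balance = -(1534 + (-77) + 1728) = -3185
An accumulation of reserves is recorded as a debit (negative entry), so the change in the stock of reserves is the negative of that balance.
Change in official reserves = -(-3185) = 3185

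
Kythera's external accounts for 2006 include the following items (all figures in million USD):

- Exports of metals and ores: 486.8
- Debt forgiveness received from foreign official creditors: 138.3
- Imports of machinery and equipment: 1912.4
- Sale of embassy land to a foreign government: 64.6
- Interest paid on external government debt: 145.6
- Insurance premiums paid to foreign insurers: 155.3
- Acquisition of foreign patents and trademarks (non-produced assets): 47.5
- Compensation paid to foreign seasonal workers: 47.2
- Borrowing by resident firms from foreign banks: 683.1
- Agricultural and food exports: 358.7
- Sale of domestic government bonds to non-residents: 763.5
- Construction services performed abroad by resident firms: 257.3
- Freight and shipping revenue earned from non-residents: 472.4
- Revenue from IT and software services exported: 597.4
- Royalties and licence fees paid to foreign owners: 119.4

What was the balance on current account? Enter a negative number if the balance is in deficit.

-207.3

Goods: -1912.4 + 358.7 + 486.8 = -1066.9
Services: -155.3 + 597.4 + 257.3 - 119.4 + 472.4 = 1052.4
Primary income: -47.2 - 145.6 = -192.8
Current account = (-1066.9) + 1052.4 + (-192.8) = -207.3
(Excluded from the current account — capital account: debt forgiveness received from foreign official creditors 138.3, sale of embassy land to a foreign government 64.6, acquisition of foreign patents and trademarks (non-produced assets) 47.5; financial account: borrowing by resident firms from foreign banks 683.1, sale of domestic government bonds to non-residents 763.5.)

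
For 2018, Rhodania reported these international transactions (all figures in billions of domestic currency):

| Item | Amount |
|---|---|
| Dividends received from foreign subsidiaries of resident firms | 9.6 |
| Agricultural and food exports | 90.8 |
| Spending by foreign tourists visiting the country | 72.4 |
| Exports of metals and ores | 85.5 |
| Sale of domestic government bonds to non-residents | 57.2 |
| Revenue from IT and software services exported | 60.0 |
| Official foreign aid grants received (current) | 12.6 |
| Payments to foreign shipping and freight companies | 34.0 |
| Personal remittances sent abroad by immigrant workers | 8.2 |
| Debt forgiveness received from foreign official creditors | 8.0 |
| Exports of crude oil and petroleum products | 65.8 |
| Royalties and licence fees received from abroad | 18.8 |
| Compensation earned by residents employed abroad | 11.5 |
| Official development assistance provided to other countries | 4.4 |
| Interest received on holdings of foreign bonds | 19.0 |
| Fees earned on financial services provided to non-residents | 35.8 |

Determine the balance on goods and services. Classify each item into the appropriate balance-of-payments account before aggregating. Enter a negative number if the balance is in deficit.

395.1

Goods: 85.5 + 90.8 + 65.8 = 242.1
Services: 18.8 + 35.8 + 60.0 - 34.0 + 72.4 = 153.0
Trade balance = 242.1 + 153.0 = 395.1
(Excluded from the trade balance — primary income: dividends received from foreign subsidiaries of resident firms 9.6, compensation earned by residents employed abroad 11.5, interest received on holdings of foreign bonds 19.0; financial account: sale of domestic government bonds to non-residents 57.2; secondary income: official foreign aid grants received (current) 12.6, personal remittances sent abroad by immigrant workers 8.2, official development assistance provided to other countries 4.4; capital account: debt forgiveness received from foreign official creditors 8.0.)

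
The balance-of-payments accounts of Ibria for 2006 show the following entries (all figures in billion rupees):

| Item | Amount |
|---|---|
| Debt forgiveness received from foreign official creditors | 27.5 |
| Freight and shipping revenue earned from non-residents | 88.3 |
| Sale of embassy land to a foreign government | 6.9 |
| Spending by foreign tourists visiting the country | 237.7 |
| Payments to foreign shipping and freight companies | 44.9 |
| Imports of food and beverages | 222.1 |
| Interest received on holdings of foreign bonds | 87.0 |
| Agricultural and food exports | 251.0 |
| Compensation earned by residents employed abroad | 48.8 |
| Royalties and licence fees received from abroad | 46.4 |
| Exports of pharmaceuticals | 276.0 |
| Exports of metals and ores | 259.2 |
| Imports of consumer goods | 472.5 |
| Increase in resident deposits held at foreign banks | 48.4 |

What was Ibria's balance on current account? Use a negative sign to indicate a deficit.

554.9

Goods: -472.5 - 222.1 + 251.0 + 276.0 + 259.2 = 91.6
Services: 46.4 + 237.7 + 88.3 - 44.9 = 327.5
Primary income: 48.8 + 87.0 = 135.8
Current account = 91.6 + 327.5 + 135.8 = 554.9
(Excluded from the current account — capital account: debt forgiveness received from foreign official creditors 27.5, sale of embassy land to a foreign government 6.9; financial account: increase in resident deposits held at foreign banks 48.4.)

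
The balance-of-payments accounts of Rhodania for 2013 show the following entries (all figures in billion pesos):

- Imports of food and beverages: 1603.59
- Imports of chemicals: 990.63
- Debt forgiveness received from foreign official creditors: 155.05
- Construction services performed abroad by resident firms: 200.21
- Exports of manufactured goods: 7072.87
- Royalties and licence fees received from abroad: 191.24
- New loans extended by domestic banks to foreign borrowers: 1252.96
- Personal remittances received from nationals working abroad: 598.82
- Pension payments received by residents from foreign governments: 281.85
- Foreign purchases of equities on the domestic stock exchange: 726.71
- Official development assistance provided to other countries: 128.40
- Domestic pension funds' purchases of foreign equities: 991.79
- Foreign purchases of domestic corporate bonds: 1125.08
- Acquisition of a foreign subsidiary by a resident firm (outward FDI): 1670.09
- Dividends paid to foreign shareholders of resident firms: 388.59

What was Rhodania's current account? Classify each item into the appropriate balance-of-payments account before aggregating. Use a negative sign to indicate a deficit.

5233.78

Goods: 7072.87 - 1603.59 - 990.63 = 4478.65
Services: 191.24 + 200.21 = 391.45
Primary income: -388.59
Secondary income: 281.85 - 128.40 + 598.82 = 752.27
Current account = 4478.65 + 391.45 + (-388.59) + 752.27 = 5233.78
(Excluded from the current account — capital account: debt forgiveness received from foreign official creditors 155.05; financial account: new loans extended by domestic banks to foreign borrowers 1252.96, foreign purchases of equities on the domestic stock exchange 726.71, domestic pension funds' purchases of foreign equities 991.79, foreign purchases of domestic corporate bonds 1125.08, acquisition of a foreign subsidiary by a resident firm (outward FDI) 1670.09.)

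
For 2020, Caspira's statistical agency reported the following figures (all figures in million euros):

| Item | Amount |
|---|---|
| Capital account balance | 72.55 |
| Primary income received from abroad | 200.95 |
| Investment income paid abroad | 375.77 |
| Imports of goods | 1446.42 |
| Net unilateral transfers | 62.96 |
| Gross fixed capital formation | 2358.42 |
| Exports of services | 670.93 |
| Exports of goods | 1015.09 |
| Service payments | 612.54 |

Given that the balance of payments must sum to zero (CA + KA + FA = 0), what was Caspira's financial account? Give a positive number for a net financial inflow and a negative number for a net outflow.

412.25

Goods balance = 1015.09 - 1446.42 = -431.33
Services balance = 670.93 - 612.54 = 58.39
Trade balance (goods + services) = -431.33 + 58.39 = -372.94
Net primary income = 200.95 - 375.77 = -174.82
Net secondary income = 62.96
Current account = -372.94 + (-174.82) + 62.96 = -484.80
Financial account = -(-484.80 + 72.55) = 412.25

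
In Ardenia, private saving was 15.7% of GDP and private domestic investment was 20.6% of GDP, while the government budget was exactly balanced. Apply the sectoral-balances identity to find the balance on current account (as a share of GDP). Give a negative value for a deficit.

-4.9

By the sectoral-balances identity, CA = (S_private - I) + (T - G).
Private balance = 15.7 - 20.6 = -4.9
Government balance (T - G) = 0
CA = -4.9 + -0.0 = -4.9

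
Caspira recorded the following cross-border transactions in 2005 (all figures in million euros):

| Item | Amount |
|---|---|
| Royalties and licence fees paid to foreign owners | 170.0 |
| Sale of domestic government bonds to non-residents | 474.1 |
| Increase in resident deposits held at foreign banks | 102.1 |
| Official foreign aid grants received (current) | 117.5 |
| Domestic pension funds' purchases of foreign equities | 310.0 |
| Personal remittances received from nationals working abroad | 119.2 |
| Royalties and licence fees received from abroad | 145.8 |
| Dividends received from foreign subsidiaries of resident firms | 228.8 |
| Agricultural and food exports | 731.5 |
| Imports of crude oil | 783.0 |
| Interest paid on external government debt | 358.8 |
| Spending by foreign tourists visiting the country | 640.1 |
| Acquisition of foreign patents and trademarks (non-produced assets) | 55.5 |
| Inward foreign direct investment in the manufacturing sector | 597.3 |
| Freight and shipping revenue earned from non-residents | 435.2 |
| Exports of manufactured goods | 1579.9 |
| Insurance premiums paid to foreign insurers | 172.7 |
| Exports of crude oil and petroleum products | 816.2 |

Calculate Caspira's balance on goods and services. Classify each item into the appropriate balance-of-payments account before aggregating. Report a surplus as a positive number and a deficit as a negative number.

3223.0

Goods: 816.2 - 783.0 + 1579.9 + 731.5 = 2344.6
Services: -172.7 + 435.2 + 640.1 + 145.8 - 170.0 = 878.4
Trade balance = 2344.6 + 878.4 = 3223.0
(Excluded from the trade balance — financial account: sale of domestic government bonds to non-residents 474.1, increase in resident deposits held at foreign banks 102.1, domestic pension funds' purchases of foreign equities 310.0, inward foreign direct investment in the manufacturing sector 597.3; secondary income: official foreign aid grants received (current) 117.5, personal remittances received from nationals working abroad 119.2; primary income: dividends received from foreign subsidiaries of resident firms 228.8, interest paid on external government debt 358.8; capital account: acquisition of foreign patents and trademarks (non-produced assets) 55.5.)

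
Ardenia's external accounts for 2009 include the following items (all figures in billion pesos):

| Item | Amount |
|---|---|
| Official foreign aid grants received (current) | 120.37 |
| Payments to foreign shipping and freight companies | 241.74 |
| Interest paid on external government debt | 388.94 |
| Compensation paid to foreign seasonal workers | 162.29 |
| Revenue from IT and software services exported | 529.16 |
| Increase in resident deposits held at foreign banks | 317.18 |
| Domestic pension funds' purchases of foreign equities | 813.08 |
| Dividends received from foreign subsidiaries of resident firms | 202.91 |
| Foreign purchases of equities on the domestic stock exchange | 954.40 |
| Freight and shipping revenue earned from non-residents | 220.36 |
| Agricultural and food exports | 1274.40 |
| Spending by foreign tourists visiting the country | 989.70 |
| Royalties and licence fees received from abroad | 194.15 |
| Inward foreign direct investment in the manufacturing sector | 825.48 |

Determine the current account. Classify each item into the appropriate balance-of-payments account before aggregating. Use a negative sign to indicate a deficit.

Goods: 1274.40
Services: -241.74 + 529.16 + 194.15 + 220.36 + 989.70 = 1691.63
Primary income: -162.29 + 202.91 - 388.94 = -348.32
Secondary income: 120.37
Current account = 1274.40 + 1691.63 + (-348.32) + 120.37 = 2738.08
(Excluded from the current account — financial account: increase in resident deposits held at foreign banks 317.18, domestic pension funds' purchases of foreign equities 813.08, foreign purchases of equities on the domestic stock exchange 954.40, inward foreign direct investment in the manufacturing sector 825.48.)

2738.08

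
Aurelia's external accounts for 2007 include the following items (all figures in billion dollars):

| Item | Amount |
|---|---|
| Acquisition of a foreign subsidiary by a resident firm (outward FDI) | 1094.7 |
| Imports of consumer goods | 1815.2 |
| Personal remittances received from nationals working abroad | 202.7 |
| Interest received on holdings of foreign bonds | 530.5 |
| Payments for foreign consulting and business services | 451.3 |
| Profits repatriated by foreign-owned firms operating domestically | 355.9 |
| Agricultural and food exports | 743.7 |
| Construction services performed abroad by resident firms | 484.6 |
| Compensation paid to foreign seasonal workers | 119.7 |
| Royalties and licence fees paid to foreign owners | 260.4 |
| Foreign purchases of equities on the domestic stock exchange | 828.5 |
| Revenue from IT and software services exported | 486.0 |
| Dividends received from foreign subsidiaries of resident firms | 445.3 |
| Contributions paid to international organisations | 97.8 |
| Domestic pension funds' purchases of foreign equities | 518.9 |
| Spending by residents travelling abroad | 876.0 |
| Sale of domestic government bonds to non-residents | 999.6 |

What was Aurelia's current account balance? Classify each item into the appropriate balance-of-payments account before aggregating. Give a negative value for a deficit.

Goods: 743.7 - 1815.2 = -1071.5
Services: -260.4 - 876.0 - 451.3 + 484.6 + 486.0 = -617.1
Primary income: -355.9 + 445.3 - 119.7 + 530.5 = 500.2
Secondary income: 202.7 - 97.8 = 104.9
Current account = (-1071.5) + (-617.1) + 500.2 + 104.9 = -1083.5
(Excluded from the current account — financial account: acquisition of a foreign subsidiary by a resident firm (outward FDI) 1094.7, foreign purchases of equities on the domestic stock exchange 828.5, domestic pension funds' purchases of foreign equities 518.9, sale of domestic government bonds to non-residents 999.6.)

-1083.5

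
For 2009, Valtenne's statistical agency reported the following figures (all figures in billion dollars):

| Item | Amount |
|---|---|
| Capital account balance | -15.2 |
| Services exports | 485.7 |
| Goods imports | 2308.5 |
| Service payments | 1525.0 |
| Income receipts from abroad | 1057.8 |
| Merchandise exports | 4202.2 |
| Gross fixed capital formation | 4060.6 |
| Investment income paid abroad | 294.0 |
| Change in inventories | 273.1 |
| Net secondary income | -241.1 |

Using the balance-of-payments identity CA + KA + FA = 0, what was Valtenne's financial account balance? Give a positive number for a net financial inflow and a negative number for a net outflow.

-1361.9

Goods balance = 4202.2 - 2308.5 = 1893.7
Services balance = 485.7 - 1525.0 = -1039.3
Trade balance (goods + services) = 1893.7 + (-1039.3) = 854.4
Net primary income = 1057.8 - 294.0 = 763.8
Net secondary income = -241.1
Current account = 854.4 + 763.8 + (-241.1) = 1377.1
Financial account = -(1377.1 + (-15.2)) = -1361.9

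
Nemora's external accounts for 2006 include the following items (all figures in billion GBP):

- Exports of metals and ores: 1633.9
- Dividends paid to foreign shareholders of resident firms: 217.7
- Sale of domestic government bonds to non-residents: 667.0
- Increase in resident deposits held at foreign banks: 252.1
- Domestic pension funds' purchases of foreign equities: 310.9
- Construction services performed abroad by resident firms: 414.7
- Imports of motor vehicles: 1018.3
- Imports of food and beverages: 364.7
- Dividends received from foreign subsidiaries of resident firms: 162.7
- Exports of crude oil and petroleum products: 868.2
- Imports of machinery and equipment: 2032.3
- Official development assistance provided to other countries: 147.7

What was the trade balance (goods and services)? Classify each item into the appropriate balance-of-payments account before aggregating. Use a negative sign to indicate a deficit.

Goods: 1633.9 - 1018.3 - 2032.3 - 364.7 + 868.2 = -913.2
Services: 414.7
Trade balance = -913.2 + 414.7 = -498.5
(Excluded from the trade balance — primary income: dividends paid to foreign shareholders of resident firms 217.7, dividends received from foreign subsidiaries of resident firms 162.7; financial account: sale of domestic government bonds to non-residents 667.0, increase in resident deposits held at foreign banks 252.1, domestic pension funds' purchases of foreign equities 310.9; secondary income: official development assistance provided to other countries 147.7.)

-498.5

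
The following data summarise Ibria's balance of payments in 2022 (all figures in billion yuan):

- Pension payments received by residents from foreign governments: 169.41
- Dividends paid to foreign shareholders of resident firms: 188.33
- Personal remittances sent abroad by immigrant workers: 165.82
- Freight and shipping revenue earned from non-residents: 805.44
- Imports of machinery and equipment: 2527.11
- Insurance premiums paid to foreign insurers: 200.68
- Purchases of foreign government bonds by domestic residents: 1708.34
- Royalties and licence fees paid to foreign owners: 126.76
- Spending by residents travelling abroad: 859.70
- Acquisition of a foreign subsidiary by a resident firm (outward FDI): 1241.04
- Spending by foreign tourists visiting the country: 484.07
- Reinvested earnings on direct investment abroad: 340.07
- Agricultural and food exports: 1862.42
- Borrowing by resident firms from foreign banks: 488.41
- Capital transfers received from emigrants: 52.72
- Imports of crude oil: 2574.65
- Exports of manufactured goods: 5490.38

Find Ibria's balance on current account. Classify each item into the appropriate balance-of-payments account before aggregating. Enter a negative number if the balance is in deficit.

2508.74

Goods: -2574.65 + 5490.38 + 1862.42 - 2527.11 = 2251.04
Services: 484.07 - 200.68 + 805.44 - 126.76 - 859.70 = 102.37
Primary income: 340.07 - 188.33 = 151.74
Secondary income: -165.82 + 169.41 = 3.59
Current account = 2251.04 + 102.37 + 151.74 + 3.59 = 2508.74
(Excluded from the current account — financial account: purchases of foreign government bonds by domestic residents 1708.34, acquisition of a foreign subsidiary by a resident firm (outward FDI) 1241.04, borrowing by resident firms from foreign banks 488.41; capital account: capital transfers received from emigrants 52.72.)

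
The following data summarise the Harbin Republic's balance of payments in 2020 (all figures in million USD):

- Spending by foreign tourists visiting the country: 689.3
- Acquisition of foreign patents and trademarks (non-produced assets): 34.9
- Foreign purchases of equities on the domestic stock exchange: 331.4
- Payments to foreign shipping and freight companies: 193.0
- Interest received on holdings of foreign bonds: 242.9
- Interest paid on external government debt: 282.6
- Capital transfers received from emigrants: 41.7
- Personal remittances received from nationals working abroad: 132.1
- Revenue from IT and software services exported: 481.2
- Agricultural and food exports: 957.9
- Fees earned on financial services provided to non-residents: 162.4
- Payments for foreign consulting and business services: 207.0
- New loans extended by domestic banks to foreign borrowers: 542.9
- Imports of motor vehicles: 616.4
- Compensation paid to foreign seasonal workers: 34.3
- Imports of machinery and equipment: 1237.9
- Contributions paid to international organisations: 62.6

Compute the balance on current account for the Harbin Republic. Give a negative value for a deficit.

32.0

Goods: -616.4 + 957.9 - 1237.9 = -896.4
Services: -193.0 - 207.0 + 689.3 + 481.2 + 162.4 = 932.9
Primary income: -34.3 - 282.6 + 242.9 = -74.0
Secondary income: -62.6 + 132.1 = 69.5
Current account = (-896.4) + 932.9 + (-74.0) + 69.5 = 32.0
(Excluded from the current account — capital account: acquisition of foreign patents and trademarks (non-produced assets) 34.9, capital transfers received from emigrants 41.7; financial account: foreign purchases of equities on the domestic stock exchange 331.4, new loans extended by domestic banks to foreign borrowers 542.9.)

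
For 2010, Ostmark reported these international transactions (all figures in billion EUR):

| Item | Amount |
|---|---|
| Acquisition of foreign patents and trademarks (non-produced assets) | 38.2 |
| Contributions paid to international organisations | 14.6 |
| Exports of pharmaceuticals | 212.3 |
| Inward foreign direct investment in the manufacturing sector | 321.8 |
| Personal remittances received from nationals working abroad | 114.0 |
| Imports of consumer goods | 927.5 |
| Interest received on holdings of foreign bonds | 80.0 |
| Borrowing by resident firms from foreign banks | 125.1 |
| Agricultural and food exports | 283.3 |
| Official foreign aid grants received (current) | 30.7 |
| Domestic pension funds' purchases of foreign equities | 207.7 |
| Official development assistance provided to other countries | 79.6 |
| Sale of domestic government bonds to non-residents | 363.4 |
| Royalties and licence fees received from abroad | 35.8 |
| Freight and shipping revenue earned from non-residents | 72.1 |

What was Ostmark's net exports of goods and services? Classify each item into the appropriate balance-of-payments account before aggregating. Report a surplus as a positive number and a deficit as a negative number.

-324.0

Goods: -927.5 + 212.3 + 283.3 = -431.9
Services: 72.1 + 35.8 = 107.9
Trade balance = -431.9 + 107.9 = -324.0
(Excluded from the trade balance — capital account: acquisition of foreign patents and trademarks (non-produced assets) 38.2; secondary income: contributions paid to international organisations 14.6, personal remittances received from nationals working abroad 114.0, official foreign aid grants received (current) 30.7, official development assistance provided to other countries 79.6; financial account: inward foreign direct investment in the manufacturing sector 321.8, borrowing by resident firms from foreign banks 125.1, domestic pension funds' purchases of foreign equities 207.7, sale of domestic government bonds to non-residents 363.4; primary income: interest received on holdings of foreign bonds 80.0.)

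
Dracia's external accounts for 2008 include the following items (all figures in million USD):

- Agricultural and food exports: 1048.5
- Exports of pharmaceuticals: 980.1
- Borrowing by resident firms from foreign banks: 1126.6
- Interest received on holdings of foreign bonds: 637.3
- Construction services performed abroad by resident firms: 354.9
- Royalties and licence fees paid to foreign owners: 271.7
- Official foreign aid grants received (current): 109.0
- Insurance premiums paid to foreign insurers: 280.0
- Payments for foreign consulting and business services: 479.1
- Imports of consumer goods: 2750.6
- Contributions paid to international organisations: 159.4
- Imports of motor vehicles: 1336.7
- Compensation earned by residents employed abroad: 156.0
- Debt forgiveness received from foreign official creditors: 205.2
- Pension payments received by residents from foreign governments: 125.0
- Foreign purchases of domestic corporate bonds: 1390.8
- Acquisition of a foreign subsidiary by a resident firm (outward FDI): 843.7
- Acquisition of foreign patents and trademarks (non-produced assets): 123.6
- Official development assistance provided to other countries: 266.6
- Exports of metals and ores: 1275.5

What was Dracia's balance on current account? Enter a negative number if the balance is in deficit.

-857.8

Goods: -2750.6 - 1336.7 + 1048.5 + 1275.5 + 980.1 = -783.2
Services: -271.7 + 354.9 - 280.0 - 479.1 = -675.9
Primary income: 156.0 + 637.3 = 793.3
Secondary income: -266.6 + 125.0 + 109.0 - 159.4 = -192.0
Current account = (-783.2) + (-675.9) + 793.3 + (-192.0) = -857.8
(Excluded from the current account — financial account: borrowing by resident firms from foreign banks 1126.6, foreign purchases of domestic corporate bonds 1390.8, acquisition of a foreign subsidiary by a resident firm (outward FDI) 843.7; capital account: debt forgiveness received from foreign official creditors 205.2, acquisition of foreign patents and trademarks (non-produced assets) 123.6.)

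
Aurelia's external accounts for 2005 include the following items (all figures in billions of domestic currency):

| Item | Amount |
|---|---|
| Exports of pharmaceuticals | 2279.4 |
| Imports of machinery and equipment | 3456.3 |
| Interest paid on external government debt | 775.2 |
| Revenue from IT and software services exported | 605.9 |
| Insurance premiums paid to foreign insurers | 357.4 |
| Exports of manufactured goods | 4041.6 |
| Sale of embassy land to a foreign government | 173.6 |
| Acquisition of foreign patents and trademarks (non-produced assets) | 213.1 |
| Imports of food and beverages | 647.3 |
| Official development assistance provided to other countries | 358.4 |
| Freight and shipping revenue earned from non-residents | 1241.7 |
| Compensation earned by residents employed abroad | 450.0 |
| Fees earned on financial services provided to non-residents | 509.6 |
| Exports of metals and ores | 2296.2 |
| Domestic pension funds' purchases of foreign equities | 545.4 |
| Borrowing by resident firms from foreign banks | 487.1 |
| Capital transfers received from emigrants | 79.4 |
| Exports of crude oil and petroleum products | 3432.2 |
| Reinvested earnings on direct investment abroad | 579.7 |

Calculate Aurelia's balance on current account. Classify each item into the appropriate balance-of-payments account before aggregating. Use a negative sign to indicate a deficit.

9841.7

Goods: 2279.4 + 3432.2 + 2296.2 - 3456.3 + 4041.6 - 647.3 = 7945.8
Services: 509.6 + 605.9 - 357.4 + 1241.7 = 1999.8
Primary income: 579.7 + 450.0 - 775.2 = 254.5
Secondary income: -358.4
Current account = 7945.8 + 1999.8 + 254.5 + (-358.4) = 9841.7
(Excluded from the current account — capital account: sale of embassy land to a foreign government 173.6, acquisition of foreign patents and trademarks (non-produced assets) 213.1, capital transfers received from emigrants 79.4; financial account: domestic pension funds' purchases of foreign equities 545.4, borrowing by resident firms from foreign banks 487.1.)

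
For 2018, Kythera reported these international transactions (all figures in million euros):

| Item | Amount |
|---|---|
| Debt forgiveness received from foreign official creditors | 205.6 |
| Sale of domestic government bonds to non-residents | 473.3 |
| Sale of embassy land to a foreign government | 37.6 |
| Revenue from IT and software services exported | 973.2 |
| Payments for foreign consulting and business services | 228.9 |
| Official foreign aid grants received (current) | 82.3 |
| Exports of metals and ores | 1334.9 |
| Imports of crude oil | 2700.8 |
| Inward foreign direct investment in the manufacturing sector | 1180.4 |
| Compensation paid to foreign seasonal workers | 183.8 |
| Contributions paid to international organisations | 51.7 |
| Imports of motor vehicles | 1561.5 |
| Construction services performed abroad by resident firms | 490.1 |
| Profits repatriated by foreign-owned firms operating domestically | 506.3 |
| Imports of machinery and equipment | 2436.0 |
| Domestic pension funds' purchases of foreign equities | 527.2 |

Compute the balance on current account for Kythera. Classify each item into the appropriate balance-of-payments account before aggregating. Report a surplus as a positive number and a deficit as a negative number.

Goods: -2700.8 - 1561.5 + 1334.9 - 2436.0 = -5363.4
Services: -228.9 + 490.1 + 973.2 = 1234.4
Primary income: -506.3 - 183.8 = -690.1
Secondary income: 82.3 - 51.7 = 30.6
Current account = (-5363.4) + 1234.4 + (-690.1) + 30.6 = -4788.5
(Excluded from the current account — capital account: debt forgiveness received from foreign official creditors 205.6, sale of embassy land to a foreign government 37.6; financial account: sale of domestic government bonds to non-residents 473.3, inward foreign direct investment in the manufacturing sector 1180.4, domestic pension funds' purchases of foreign equities 527.2.)

-4788.5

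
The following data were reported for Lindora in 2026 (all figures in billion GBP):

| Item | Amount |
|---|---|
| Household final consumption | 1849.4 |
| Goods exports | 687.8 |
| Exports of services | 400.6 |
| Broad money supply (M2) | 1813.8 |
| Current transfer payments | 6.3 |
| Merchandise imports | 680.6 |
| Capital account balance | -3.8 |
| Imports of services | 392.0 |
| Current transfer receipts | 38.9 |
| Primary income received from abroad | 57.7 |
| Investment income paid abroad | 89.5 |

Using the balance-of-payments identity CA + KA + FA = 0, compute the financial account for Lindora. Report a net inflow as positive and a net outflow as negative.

-12.8

Goods balance = 687.8 - 680.6 = 7.2
Services balance = 400.6 - 392.0 = 8.6
Trade balance (goods + services) = 7.2 + 8.6 = 15.8
Net primary income = 57.7 - 89.5 = -31.8
Net secondary income = 38.9 - 6.3 = 32.6
Current account = 15.8 + (-31.8) + 32.6 = 16.6
Financial account = -(16.6 + (-3.8)) = -12.8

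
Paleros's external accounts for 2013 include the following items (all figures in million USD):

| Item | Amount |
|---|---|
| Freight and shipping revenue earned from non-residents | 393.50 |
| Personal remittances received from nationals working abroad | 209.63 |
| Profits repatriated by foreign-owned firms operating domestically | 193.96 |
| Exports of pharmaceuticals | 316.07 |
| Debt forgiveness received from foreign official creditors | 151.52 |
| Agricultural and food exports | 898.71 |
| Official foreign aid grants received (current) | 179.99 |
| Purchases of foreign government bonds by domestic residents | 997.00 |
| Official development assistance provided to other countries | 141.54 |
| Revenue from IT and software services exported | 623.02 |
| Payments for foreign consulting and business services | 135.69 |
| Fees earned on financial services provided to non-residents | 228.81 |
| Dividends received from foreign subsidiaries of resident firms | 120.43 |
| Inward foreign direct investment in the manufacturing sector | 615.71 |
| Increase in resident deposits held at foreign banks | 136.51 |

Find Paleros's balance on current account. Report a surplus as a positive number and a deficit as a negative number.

2498.97

Goods: 316.07 + 898.71 = 1214.78
Services: 623.02 + 393.50 + 228.81 - 135.69 = 1109.64
Primary income: -193.96 + 120.43 = -73.53
Secondary income: 179.99 - 141.54 + 209.63 = 248.08
Current account = 1214.78 + 1109.64 + (-73.53) + 248.08 = 2498.97
(Excluded from the current account — capital account: debt forgiveness received from foreign official creditors 151.52; financial account: purchases of foreign government bonds by domestic residents 997.00, inward foreign direct investment in the manufacturing sector 615.71, increase in resident deposits held at foreign banks 136.51.)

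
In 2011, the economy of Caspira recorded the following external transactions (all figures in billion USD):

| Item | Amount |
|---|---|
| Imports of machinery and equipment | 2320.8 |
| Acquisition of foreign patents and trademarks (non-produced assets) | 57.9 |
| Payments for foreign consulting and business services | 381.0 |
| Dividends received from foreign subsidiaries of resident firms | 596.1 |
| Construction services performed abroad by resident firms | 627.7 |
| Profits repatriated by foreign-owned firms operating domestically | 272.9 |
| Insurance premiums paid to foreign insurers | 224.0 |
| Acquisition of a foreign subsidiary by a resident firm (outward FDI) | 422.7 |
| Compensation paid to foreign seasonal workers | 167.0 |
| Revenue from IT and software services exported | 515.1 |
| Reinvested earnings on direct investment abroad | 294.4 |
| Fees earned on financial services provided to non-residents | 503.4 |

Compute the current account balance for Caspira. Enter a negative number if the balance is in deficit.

-829.0

Goods: -2320.8
Services: 503.4 - 381.0 + 627.7 - 224.0 + 515.1 = 1041.2
Primary income: 596.1 - 167.0 - 272.9 + 294.4 = 450.6
Current account = (-2320.8) + 1041.2 + 450.6 = -829.0
(Excluded from the current account — capital account: acquisition of foreign patents and trademarks (non-produced assets) 57.9; financial account: acquisition of a foreign subsidiary by a resident firm (outward FDI) 422.7.)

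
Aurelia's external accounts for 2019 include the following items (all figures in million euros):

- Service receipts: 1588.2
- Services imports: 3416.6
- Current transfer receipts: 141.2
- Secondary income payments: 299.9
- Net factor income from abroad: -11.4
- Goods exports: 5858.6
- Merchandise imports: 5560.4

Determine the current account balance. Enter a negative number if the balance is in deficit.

Goods balance = 5858.6 - 5560.4 = 298.2
Services balance = 1588.2 - 3416.6 = -1828.4
Trade balance (goods + services) = 298.2 + (-1828.4) = -1530.2
Net primary income = -11.4
Net secondary income = 141.2 - 299.9 = -158.7
Current account = -1530.2 + (-11.4) + (-158.7) = -1700.3

-1700.3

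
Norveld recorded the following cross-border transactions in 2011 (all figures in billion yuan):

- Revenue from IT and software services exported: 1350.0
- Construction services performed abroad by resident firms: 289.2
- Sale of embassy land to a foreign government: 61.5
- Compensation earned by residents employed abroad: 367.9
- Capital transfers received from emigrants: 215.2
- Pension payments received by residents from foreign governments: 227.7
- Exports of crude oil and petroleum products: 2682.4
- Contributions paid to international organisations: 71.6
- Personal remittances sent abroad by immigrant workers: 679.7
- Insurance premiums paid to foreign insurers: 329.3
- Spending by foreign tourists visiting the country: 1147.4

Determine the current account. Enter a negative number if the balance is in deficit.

Goods: 2682.4
Services: -329.3 + 1147.4 + 289.2 + 1350.0 = 2457.3
Primary income: 367.9
Secondary income: -679.7 + 227.7 - 71.6 = -523.6
Current account = 2682.4 + 2457.3 + 367.9 + (-523.6) = 4984.0
(Excluded from the current account — capital account: sale of embassy land to a foreign government 61.5, capital transfers received from emigrants 215.2.)

4984.0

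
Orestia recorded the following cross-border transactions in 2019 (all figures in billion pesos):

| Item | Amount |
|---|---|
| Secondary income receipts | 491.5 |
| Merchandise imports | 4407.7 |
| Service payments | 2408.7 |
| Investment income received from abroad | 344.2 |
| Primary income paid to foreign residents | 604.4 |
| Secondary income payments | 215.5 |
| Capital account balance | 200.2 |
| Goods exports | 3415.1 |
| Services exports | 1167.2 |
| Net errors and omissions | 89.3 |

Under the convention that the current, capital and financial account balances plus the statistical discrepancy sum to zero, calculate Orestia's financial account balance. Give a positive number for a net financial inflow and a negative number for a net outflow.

1928.8

Goods balance = 3415.1 - 4407.7 = -992.6
Services balance = 1167.2 - 2408.7 = -1241.5
Trade balance (goods + services) = -992.6 + (-1241.5) = -2234.1
Net primary income = 344.2 - 604.4 = -260.2
Net secondary income = 491.5 - 215.5 = 276.0
Current account = -2234.1 + (-260.2) + 276.0 = -2218.3
Financial account = -(-2218.3 + 200.2 + 89.3) = 1928.8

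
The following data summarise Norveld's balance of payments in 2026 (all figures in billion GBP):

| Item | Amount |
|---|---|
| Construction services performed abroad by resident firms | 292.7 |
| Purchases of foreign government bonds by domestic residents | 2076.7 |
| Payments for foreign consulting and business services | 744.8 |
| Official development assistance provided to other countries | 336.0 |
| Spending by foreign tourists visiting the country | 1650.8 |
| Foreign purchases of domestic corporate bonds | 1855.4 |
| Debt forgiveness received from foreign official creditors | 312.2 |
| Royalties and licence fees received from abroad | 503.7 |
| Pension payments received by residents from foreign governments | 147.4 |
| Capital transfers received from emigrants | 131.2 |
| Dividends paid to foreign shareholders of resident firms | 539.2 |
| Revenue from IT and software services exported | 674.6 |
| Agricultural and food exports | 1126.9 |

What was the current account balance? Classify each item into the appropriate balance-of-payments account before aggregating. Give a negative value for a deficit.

Goods: 1126.9
Services: 674.6 + 503.7 - 744.8 + 1650.8 + 292.7 = 2377.0
Primary income: -539.2
Secondary income: -336.0 + 147.4 = -188.6
Current account = 1126.9 + 2377.0 + (-539.2) + (-188.6) = 2776.1
(Excluded from the current account — financial account: purchases of foreign government bonds by domestic residents 2076.7, foreign purchases of domestic corporate bonds 1855.4; capital account: debt forgiveness received from foreign official creditors 312.2, capital transfers received from emigrants 131.2.)

2776.1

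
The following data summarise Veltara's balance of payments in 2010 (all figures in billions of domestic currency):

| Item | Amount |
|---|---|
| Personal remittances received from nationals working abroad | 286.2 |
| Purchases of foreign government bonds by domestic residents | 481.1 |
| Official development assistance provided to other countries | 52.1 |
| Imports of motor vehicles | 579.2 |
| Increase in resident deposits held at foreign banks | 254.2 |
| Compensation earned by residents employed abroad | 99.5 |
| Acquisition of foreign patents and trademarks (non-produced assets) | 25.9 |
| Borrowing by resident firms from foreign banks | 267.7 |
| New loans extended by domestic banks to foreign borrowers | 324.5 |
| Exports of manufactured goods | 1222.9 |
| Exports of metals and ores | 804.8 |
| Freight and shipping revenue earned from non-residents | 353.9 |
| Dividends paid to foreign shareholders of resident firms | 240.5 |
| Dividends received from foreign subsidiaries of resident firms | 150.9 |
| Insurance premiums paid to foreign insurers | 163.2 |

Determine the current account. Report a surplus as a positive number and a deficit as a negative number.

1883.2

Goods: -579.2 + 1222.9 + 804.8 = 1448.5
Services: 353.9 - 163.2 = 190.7
Primary income: -240.5 + 150.9 + 99.5 = 9.9
Secondary income: -52.1 + 286.2 = 234.1
Current account = 1448.5 + 190.7 + 9.9 + 234.1 = 1883.2
(Excluded from the current account — financial account: purchases of foreign government bonds by domestic residents 481.1, increase in resident deposits held at foreign banks 254.2, borrowing by resident firms from foreign banks 267.7, new loans extended by domestic banks to foreign borrowers 324.5; capital account: acquisition of foreign patents and trademarks (non-produced assets) 25.9.)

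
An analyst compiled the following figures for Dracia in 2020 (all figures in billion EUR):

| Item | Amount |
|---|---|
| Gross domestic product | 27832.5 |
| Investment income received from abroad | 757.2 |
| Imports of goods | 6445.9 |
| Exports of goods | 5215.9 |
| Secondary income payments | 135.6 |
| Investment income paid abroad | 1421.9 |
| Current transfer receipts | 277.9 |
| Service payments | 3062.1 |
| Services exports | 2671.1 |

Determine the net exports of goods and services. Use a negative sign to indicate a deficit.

-1621.0

Goods balance = 5215.9 - 6445.9 = -1230.0
Services balance = 2671.1 - 3062.1 = -391.0
Trade balance (goods + services) = -1230.0 + (-391.0) = -1621.0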